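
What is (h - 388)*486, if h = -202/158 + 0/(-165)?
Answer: -14945958/79 ≈ -1.8919e+5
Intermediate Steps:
h = -101/79 (h = -202*1/158 + 0*(-1/165) = -101/79 + 0 = -101/79 ≈ -1.2785)
(h - 388)*486 = (-101/79 - 388)*486 = -30753/79*486 = -14945958/79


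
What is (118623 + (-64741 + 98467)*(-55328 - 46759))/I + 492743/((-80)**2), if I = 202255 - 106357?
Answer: -3664516530231/102291200 ≈ -35824.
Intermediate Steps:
I = 95898
(118623 + (-64741 + 98467)*(-55328 - 46759))/I + 492743/((-80)**2) = (118623 + (-64741 + 98467)*(-55328 - 46759))/95898 + 492743/((-80)**2) = (118623 + 33726*(-102087))*(1/95898) + 492743/6400 = (118623 - 3442986162)*(1/95898) + 492743*(1/6400) = -3442867539*1/95898 + 492743/6400 = -1147622513/31966 + 492743/6400 = -3664516530231/102291200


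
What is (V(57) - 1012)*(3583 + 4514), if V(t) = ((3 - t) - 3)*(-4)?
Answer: -6348048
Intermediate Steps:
V(t) = 4*t (V(t) = -t*(-4) = 4*t)
(V(57) - 1012)*(3583 + 4514) = (4*57 - 1012)*(3583 + 4514) = (228 - 1012)*8097 = -784*8097 = -6348048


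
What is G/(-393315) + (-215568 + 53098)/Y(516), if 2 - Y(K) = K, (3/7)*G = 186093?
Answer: 10613116752/33693985 ≈ 314.99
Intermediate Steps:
G = 434217 (G = (7/3)*186093 = 434217)
Y(K) = 2 - K
G/(-393315) + (-215568 + 53098)/Y(516) = 434217/(-393315) + (-215568 + 53098)/(2 - 1*516) = 434217*(-1/393315) - 162470/(2 - 516) = -144739/131105 - 162470/(-514) = -144739/131105 - 162470*(-1/514) = -144739/131105 + 81235/257 = 10613116752/33693985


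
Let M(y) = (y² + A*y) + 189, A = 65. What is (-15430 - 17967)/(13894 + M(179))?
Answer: -2569/4443 ≈ -0.57821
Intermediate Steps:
M(y) = 189 + y² + 65*y (M(y) = (y² + 65*y) + 189 = 189 + y² + 65*y)
(-15430 - 17967)/(13894 + M(179)) = (-15430 - 17967)/(13894 + (189 + 179² + 65*179)) = -33397/(13894 + (189 + 32041 + 11635)) = -33397/(13894 + 43865) = -33397/57759 = -33397*1/57759 = -2569/4443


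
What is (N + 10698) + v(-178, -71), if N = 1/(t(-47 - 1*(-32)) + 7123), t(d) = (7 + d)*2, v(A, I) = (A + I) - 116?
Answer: 73436632/7107 ≈ 10333.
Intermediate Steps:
v(A, I) = -116 + A + I
t(d) = 14 + 2*d
N = 1/7107 (N = 1/((14 + 2*(-47 - 1*(-32))) + 7123) = 1/((14 + 2*(-47 + 32)) + 7123) = 1/((14 + 2*(-15)) + 7123) = 1/((14 - 30) + 7123) = 1/(-16 + 7123) = 1/7107 ≈ 0.00014071)
(N + 10698) + v(-178, -71) = (1/7107 + 10698) + (-116 - 178 - 71) = 76030687/7107 - 365 = 73436632/7107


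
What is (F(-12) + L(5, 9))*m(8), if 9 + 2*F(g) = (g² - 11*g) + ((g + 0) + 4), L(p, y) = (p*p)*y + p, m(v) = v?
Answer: 2876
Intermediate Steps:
L(p, y) = p + y*p² (L(p, y) = p²*y + p = y*p² + p = p + y*p²)
F(g) = -5/2 + g²/2 - 5*g (F(g) = -9/2 + ((g² - 11*g) + ((g + 0) + 4))/2 = -9/2 + ((g² - 11*g) + (g + 4))/2 = -9/2 + ((g² - 11*g) + (4 + g))/2 = -9/2 + (4 + g² - 10*g)/2 = -9/2 + (2 + g²/2 - 5*g) = -5/2 + g²/2 - 5*g)
(F(-12) + L(5, 9))*m(8) = ((-5/2 + (½)*(-12)² - 5*(-12)) + 5*(1 + 5*9))*8 = ((-5/2 + (½)*144 + 60) + 5*(1 + 45))*8 = ((-5/2 + 72 + 60) + 5*46)*8 = (259/2 + 230)*8 = (719/2)*8 = 2876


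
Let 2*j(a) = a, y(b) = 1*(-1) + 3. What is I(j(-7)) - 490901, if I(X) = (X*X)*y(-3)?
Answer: -981753/2 ≈ -4.9088e+5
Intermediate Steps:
y(b) = 2 (y(b) = -1 + 3 = 2)
j(a) = a/2
I(X) = 2*X² (I(X) = (X*X)*2 = X²*2 = 2*X²)
I(j(-7)) - 490901 = 2*((½)*(-7))² - 490901 = 2*(-7/2)² - 490901 = 2*(49/4) - 490901 = 49/2 - 490901 = -981753/2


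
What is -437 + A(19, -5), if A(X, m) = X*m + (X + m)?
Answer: -518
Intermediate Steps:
A(X, m) = X + m + X*m
-437 + A(19, -5) = -437 + (19 - 5 + 19*(-5)) = -437 + (19 - 5 - 95) = -437 - 81 = -518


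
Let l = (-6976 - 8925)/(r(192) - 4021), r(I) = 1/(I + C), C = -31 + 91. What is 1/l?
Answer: 1013291/4007052 ≈ 0.25288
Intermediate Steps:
C = 60
r(I) = 1/(60 + I) (r(I) = 1/(I + 60) = 1/(60 + I))
l = 4007052/1013291 (l = (-6976 - 8925)/(1/(60 + 192) - 4021) = -15901/(1/252 - 4021) = -15901/(-1013291/252) = -15901*(-252/1013291) = 4007052/1013291 ≈ 3.9545)
1/l = 1/(4007052/1013291) = 1013291/4007052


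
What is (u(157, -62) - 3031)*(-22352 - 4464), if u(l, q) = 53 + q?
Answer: 81520640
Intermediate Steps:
(u(157, -62) - 3031)*(-22352 - 4464) = ((53 - 62) - 3031)*(-22352 - 4464) = (-9 - 3031)*(-26816) = -3040*(-26816) = 81520640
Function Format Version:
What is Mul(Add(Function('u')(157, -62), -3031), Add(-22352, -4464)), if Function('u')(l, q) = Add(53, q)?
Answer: 81520640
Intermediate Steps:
Mul(Add(Function('u')(157, -62), -3031), Add(-22352, -4464)) = Mul(Add(Add(53, -62), -3031), Add(-22352, -4464)) = Mul(Add(-9, -3031), -26816) = Mul(-3040, -26816) = 81520640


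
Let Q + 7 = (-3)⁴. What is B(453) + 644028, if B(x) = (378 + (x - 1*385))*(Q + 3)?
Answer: 678370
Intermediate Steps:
Q = 74 (Q = -7 + (-3)⁴ = -7 + 81 = 74)
B(x) = -539 + 77*x (B(x) = (378 + (x - 1*385))*(74 + 3) = (378 + (x - 385))*77 = (378 + (-385 + x))*77 = (-7 + x)*77 = -539 + 77*x)
B(453) + 644028 = (-539 + 77*453) + 644028 = (-539 + 34881) + 644028 = 34342 + 644028 = 678370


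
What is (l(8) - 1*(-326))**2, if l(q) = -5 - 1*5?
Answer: 99856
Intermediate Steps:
l(q) = -10 (l(q) = -5 - 5 = -10)
(l(8) - 1*(-326))**2 = (-10 - 1*(-326))**2 = (-10 + 326)**2 = 316**2 = 99856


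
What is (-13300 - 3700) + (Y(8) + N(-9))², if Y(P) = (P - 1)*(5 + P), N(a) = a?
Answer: -10276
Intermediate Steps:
Y(P) = (-1 + P)*(5 + P)
(-13300 - 3700) + (Y(8) + N(-9))² = (-13300 - 3700) + ((-5 + 8² + 4*8) - 9)² = -17000 + ((-5 + 64 + 32) - 9)² = -17000 + (91 - 9)² = -17000 + 82² = -17000 + 6724 = -10276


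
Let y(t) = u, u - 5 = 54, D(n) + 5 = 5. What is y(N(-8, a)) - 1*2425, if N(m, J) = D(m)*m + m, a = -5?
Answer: -2366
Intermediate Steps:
D(n) = 0 (D(n) = -5 + 5 = 0)
N(m, J) = m (N(m, J) = 0*m + m = 0 + m = m)
u = 59 (u = 5 + 54 = 59)
y(t) = 59
y(N(-8, a)) - 1*2425 = 59 - 1*2425 = 59 - 2425 = -2366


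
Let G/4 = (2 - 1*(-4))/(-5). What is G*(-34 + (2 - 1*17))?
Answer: 1176/5 ≈ 235.20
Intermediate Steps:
G = -24/5 (G = 4*((2 - 1*(-4))/(-5)) = 4*((2 + 4)*(-⅕)) = 4*(6*(-⅕)) = 4*(-6/5) = -24/5 ≈ -4.8000)
G*(-34 + (2 - 1*17)) = -24*(-34 + (2 - 1*17))/5 = -24*(-34 + (2 - 17))/5 = -24*(-34 - 15)/5 = -24/5*(-49) = 1176/5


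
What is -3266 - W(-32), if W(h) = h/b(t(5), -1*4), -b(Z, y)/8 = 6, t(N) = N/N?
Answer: -9800/3 ≈ -3266.7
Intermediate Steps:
t(N) = 1
b(Z, y) = -48 (b(Z, y) = -8*6 = -48)
W(h) = -h/48 (W(h) = h/(-48) = h*(-1/48) = -h/48)
-3266 - W(-32) = -3266 - (-1)*(-32)/48 = -3266 - 1*⅔ = -3266 - ⅔ = -9800/3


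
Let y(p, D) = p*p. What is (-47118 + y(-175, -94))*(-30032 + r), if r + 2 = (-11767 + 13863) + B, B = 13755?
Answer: 233920219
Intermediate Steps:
y(p, D) = p**2
r = 15849 (r = -2 + ((-11767 + 13863) + 13755) = -2 + (2096 + 13755) = -2 + 15851 = 15849)
(-47118 + y(-175, -94))*(-30032 + r) = (-47118 + (-175)**2)*(-30032 + 15849) = (-47118 + 30625)*(-14183) = -16493*(-14183) = 233920219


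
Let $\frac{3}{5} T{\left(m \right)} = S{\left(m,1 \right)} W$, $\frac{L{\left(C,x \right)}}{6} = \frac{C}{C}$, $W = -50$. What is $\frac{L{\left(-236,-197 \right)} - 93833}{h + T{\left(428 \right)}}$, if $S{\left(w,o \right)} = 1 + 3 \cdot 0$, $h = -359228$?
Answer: $\frac{281481}{1077934} \approx 0.26113$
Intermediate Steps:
$S{\left(w,o \right)} = 1$ ($S{\left(w,o \right)} = 1 + 0 = 1$)
$L{\left(C,x \right)} = 6$ ($L{\left(C,x \right)} = 6 \frac{C}{C} = 6 \cdot 1 = 6$)
$T{\left(m \right)} = - \frac{250}{3}$ ($T{\left(m \right)} = \frac{5 \cdot 1 \left(-50\right)}{3} = \frac{5}{3} \left(-50\right) = - \frac{250}{3}$)
$\frac{L{\left(-236,-197 \right)} - 93833}{h + T{\left(428 \right)}} = \frac{6 - 93833}{-359228 - \frac{250}{3}} = - \frac{93827}{- \frac{1077934}{3}} = \left(-93827\right) \left(- \frac{3}{1077934}\right) = \frac{281481}{1077934}$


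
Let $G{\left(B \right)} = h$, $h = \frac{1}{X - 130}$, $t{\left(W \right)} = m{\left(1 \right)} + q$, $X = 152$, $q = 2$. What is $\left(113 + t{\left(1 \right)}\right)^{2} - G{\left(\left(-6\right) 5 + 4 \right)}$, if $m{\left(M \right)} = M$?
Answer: $\frac{296031}{22} \approx 13456.0$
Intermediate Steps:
$t{\left(W \right)} = 3$ ($t{\left(W \right)} = 1 + 2 = 3$)
$h = \frac{1}{22}$ ($h = \frac{1}{152 - 130} = \frac{1}{22} \approx 0.045455$)
$G{\left(B \right)} = \frac{1}{22}$
$\left(113 + t{\left(1 \right)}\right)^{2} - G{\left(\left(-6\right) 5 + 4 \right)} = \left(113 + 3\right)^{2} - \frac{1}{22} = 116^{2} - \frac{1}{22} = 13456 - \frac{1}{22} = \frac{296031}{22}$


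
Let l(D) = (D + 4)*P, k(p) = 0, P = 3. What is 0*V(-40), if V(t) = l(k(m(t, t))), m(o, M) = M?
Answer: 0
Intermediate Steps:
l(D) = 12 + 3*D (l(D) = (D + 4)*3 = (4 + D)*3 = 12 + 3*D)
V(t) = 12 (V(t) = 12 + 3*0 = 12 + 0 = 12)
0*V(-40) = 0*12 = 0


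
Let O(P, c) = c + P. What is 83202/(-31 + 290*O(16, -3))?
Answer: 83202/3739 ≈ 22.252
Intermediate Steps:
O(P, c) = P + c
83202/(-31 + 290*O(16, -3)) = 83202/(-31 + 290*(16 - 3)) = 83202/(-31 + 290*13) = 83202/(-31 + 3770) = 83202/3739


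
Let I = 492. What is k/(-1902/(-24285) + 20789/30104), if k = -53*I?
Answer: -6354509462880/187372891 ≈ -33914.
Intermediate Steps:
k = -26076 (k = -53*492 = -26076)
k/(-1902/(-24285) + 20789/30104) = -26076/(-1902/(-24285) + 20789/30104) = -26076/(-1902*(-1/24285) + 20789*(1/30104)) = -26076/(634/8095 + 20789/30104) = -26076/187372891/243691880 = -26076*243691880/187372891 = -6354509462880/187372891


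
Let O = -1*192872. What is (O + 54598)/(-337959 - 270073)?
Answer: 69137/304016 ≈ 0.22741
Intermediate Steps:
O = -192872
(O + 54598)/(-337959 - 270073) = (-192872 + 54598)/(-337959 - 270073) = -138274/(-608032) = -138274*(-1/608032) = 69137/304016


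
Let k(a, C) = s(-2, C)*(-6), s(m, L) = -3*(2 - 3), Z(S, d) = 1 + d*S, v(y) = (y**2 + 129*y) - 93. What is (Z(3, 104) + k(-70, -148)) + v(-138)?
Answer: 1444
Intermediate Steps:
v(y) = -93 + y**2 + 129*y
Z(S, d) = 1 + S*d
s(m, L) = 3 (s(m, L) = -3*(-1) = 3)
k(a, C) = -18 (k(a, C) = 3*(-6) = -18)
(Z(3, 104) + k(-70, -148)) + v(-138) = ((1 + 3*104) - 18) + (-93 + (-138)**2 + 129*(-138)) = ((1 + 312) - 18) + (-93 + 19044 - 17802) = (313 - 18) + 1149 = 295 + 1149 = 1444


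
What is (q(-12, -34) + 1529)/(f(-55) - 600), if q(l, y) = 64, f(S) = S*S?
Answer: 1593/2425 ≈ 0.65691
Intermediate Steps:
f(S) = S²
(q(-12, -34) + 1529)/(f(-55) - 600) = (64 + 1529)/((-55)² - 600) = 1593/(3025 - 600) = 1593/2425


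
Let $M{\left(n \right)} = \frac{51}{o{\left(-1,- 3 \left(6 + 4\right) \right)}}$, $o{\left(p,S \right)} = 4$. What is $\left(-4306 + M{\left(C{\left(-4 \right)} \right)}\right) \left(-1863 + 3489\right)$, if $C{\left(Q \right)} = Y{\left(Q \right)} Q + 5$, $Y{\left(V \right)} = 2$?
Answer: $- \frac{13961649}{2} \approx -6.9808 \cdot 10^{6}$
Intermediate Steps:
$C{\left(Q \right)} = 5 + 2 Q$ ($C{\left(Q \right)} = 2 Q + 5 = 5 + 2 Q$)
$M{\left(n \right)} = \frac{51}{4}$
$\left(-4306 + M{\left(C{\left(-4 \right)} \right)}\right) \left(-1863 + 3489\right) = \left(-4306 + \frac{51}{4}\right) \left(-1863 + 3489\right) = \left(- \frac{17173}{4}\right) 1626 = - \frac{13961649}{2}$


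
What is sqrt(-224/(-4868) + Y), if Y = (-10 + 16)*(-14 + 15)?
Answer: sqrt(8954686)/1217 ≈ 2.4589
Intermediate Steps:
Y = 6 (Y = 6*1 = 6)
sqrt(-224/(-4868) + Y) = sqrt(-224/(-4868) + 6) = sqrt(-224*(-1/4868) + 6) = sqrt(56/1217 + 6) = sqrt(7358/1217) = sqrt(8954686)/1217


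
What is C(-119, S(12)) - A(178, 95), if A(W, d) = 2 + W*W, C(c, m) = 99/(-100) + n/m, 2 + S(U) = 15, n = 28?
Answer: -41190287/1300 ≈ -31685.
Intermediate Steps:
S(U) = 13 (S(U) = -2 + 15 = 13)
C(c, m) = -99/100 + 28/m (C(c, m) = 99/(-100) + 28/m = 99*(-1/100) + 28/m = -99/100 + 28/m)
A(W, d) = 2 + W²
C(-119, S(12)) - A(178, 95) = (-99/100 + 28/13) - (2 + 178²) = (-99/100 + 28*(1/13)) - (2 + 31684) = (-99/100 + 28/13) - 1*31686 = 1513/1300 - 31686 = -41190287/1300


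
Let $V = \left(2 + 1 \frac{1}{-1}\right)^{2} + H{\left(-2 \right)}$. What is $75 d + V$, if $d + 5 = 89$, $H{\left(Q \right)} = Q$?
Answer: $6299$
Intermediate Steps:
$d = 84$ ($d = -5 + 89 = 84$)
$V = -1$ ($V = \left(2 + 1 \frac{1}{-1}\right)^{2} - 2 = \left(2 + 1 \left(-1\right)\right)^{2} - 2 = \left(2 - 1\right)^{2} - 2 = 1^{2} - 2 = 1 - 2 = -1$)
$75 d + V = 75 \cdot 84 - 1 = 6300 - 1 = 6299$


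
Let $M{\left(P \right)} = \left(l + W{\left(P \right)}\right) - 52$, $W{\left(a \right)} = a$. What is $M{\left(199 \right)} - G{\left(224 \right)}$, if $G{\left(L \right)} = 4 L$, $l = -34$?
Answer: $-783$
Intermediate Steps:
$M{\left(P \right)} = -86 + P$ ($M{\left(P \right)} = \left(-34 + P\right) - 52 = -86 + P$)
$M{\left(199 \right)} - G{\left(224 \right)} = \left(-86 + 199\right) - 4 \cdot 224 = 113 - 896 = -783$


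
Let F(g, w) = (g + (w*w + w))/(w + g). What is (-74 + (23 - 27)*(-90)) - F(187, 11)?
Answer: 5119/18 ≈ 284.39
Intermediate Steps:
F(g, w) = (g + w + w**2)/(g + w) (F(g, w) = (g + (w**2 + w))/(g + w) = (g + (w + w**2))/(g + w) = (g + w + w**2)/(g + w))
(-74 + (23 - 27)*(-90)) - F(187, 11) = (-74 + (23 - 27)*(-90)) - (187 + 11 + 11**2)/(187 + 11) = (-74 - 4*(-90)) - (187 + 11 + 121)/198 = (-74 + 360) - 319/198 = 286 - 1*29/18 = 286 - 29/18 = 5119/18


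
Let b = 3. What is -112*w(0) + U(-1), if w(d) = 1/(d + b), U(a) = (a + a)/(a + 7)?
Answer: -113/3 ≈ -37.667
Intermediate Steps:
U(a) = 2*a/(7 + a) (U(a) = (2*a)/(7 + a) = 2*a/(7 + a))
w(d) = 1/(3 + d) (w(d) = 1/(d + 3) = 1/(3 + d))
-112*w(0) + U(-1) = -112/(3 + 0) + 2*(-1)/(7 - 1) = -112/3 + 2*(-1)/6 = -112*⅓ + 2*(-1)*(⅙) = -112/3 - ⅓ = -113/3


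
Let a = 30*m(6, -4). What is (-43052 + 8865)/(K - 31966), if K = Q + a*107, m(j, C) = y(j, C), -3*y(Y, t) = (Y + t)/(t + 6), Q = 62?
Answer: 34187/32974 ≈ 1.0368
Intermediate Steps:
y(Y, t) = -(Y + t)/(3*(6 + t)) (y(Y, t) = -(Y + t)/(3*(t + 6)) = -(Y + t)/(3*(6 + t)))
m(j, C) = (-C - j)/(3*(6 + C)) (m(j, C) = (-j - C)/(3*(6 + C)) = (-C - j)/(3*(6 + C)))
a = -10 (a = 30*((-1*(-4) - 1*6)/(3*(6 - 4))) = 30*((⅓)*(4 - 6)/2) = 30*((⅓)*(½)*(-2)) = 30*(-⅓) = -10)
K = -1008 (K = 62 - 10*107 = 62 - 1070 = -1008)
(-43052 + 8865)/(K - 31966) = (-43052 + 8865)/(-1008 - 31966) = -34187/(-32974) = -34187*(-1/32974) = 34187/32974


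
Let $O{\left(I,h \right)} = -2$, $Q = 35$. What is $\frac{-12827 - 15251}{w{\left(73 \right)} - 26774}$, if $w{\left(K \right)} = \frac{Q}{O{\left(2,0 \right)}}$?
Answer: $\frac{56156}{53583} \approx 1.048$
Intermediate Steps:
$w{\left(K \right)} = - \frac{35}{2}$ ($w{\left(K \right)} = \frac{35}{-2} = 35 \left(- \frac{1}{2}\right) = - \frac{35}{2}$)
$\frac{-12827 - 15251}{w{\left(73 \right)} - 26774} = \frac{-12827 - 15251}{- \frac{35}{2} - 26774} = - \frac{28078}{- \frac{53583}{2}} = \left(-28078\right) \left(- \frac{2}{53583}\right) = \frac{56156}{53583}$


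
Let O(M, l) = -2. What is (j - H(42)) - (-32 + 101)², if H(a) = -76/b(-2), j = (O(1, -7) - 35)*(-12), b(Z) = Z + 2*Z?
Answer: -12989/3 ≈ -4329.7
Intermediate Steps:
b(Z) = 3*Z
j = 444 (j = (-2 - 35)*(-12) = -37*(-12) = 444)
H(a) = 38/3 (H(a) = -76/(3*(-2)) = -76/(-6) = -76*(-⅙) = 38/3)
(j - H(42)) - (-32 + 101)² = (444 - 1*38/3) - (-32 + 101)² = (444 - 38/3) - 1*69² = 1294/3 - 1*4761 = 1294/3 - 4761 = -12989/3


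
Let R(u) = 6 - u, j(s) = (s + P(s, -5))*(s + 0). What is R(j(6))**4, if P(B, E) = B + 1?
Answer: 26873856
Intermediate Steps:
P(B, E) = 1 + B
j(s) = s*(1 + 2*s) (j(s) = (s + (1 + s))*(s + 0) = (1 + 2*s)*s = s*(1 + 2*s))
R(j(6))**4 = (6 - 6*(1 + 2*6))**4 = (6 - 6*(1 + 12))**4 = (6 - 6*13)**4 = (6 - 1*78)**4 = (6 - 78)**4 = (-72)**4 = 26873856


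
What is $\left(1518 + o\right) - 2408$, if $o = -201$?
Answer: $-1091$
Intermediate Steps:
$\left(1518 + o\right) - 2408 = \left(1518 - 201\right) - 2408 = 1317 - 2408 = -1091$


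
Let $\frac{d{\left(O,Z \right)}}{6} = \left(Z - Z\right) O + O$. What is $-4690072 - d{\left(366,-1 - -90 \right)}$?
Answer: $-4692268$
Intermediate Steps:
$d{\left(O,Z \right)} = 6 O$ ($d{\left(O,Z \right)} = 6 \left(\left(Z - Z\right) O + O\right) = 6 \left(0 O + O\right) = 6 \left(0 + O\right) = 6 O$)
$-4690072 - d{\left(366,-1 - -90 \right)} = -4690072 - 6 \cdot 366 = -4690072 - 2196 = -4692268$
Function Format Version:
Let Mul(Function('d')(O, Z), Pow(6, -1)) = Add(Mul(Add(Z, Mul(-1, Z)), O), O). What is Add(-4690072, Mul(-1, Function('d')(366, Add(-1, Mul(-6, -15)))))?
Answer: -4692268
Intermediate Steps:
Function('d')(O, Z) = Mul(6, O) (Function('d')(O, Z) = Mul(6, Add(Mul(Add(Z, Mul(-1, Z)), O), O)) = Mul(6, Add(Mul(0, O), O)) = Mul(6, Add(0, O)) = Mul(6, O))
Add(-4690072, Mul(-1, Function('d')(366, Add(-1, Mul(-6, -15))))) = Add(-4690072, Mul(-1, Mul(6, 366))) = Add(-4690072, Mul(-1, 2196)) = Add(-4690072, -2196) = -4692268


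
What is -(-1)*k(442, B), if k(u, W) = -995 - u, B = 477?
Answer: -1437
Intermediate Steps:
-(-1)*k(442, B) = -(-1)*(-995 - 1*442) = -(-1)*(-995 - 442) = -(-1)*(-1437) = -1*1437 = -1437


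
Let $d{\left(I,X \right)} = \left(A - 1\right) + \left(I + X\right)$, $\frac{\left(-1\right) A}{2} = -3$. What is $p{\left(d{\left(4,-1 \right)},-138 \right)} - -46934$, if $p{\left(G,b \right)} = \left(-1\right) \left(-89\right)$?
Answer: $47023$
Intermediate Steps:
$A = 6$ ($A = \left(-2\right) \left(-3\right) = 6$)
$d{\left(I,X \right)} = 5 + I + X$ ($d{\left(I,X \right)} = \left(6 - 1\right) + \left(I + X\right) = 5 + \left(I + X\right) = 5 + I + X$)
$p{\left(G,b \right)} = 89$
$p{\left(d{\left(4,-1 \right)},-138 \right)} - -46934 = 89 - -46934 = 89 + 46934 = 47023$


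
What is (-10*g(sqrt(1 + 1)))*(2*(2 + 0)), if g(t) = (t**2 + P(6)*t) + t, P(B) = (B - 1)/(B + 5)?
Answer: -80 - 640*sqrt(2)/11 ≈ -162.28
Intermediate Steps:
P(B) = (-1 + B)/(5 + B)
g(t) = t**2 + 16*t/11 (g(t) = (t**2 + ((-1 + 6)/(5 + 6))*t) + t = (t**2 + (5/11)*t) + t = (t**2 + ((1/11)*5)*t) + t = (t**2 + 5*t/11) + t = t**2 + 16*t/11)
(-10*g(sqrt(1 + 1)))*(2*(2 + 0)) = (-10*sqrt(1 + 1)*(16 + 11*sqrt(1 + 1))/11)*(2*(2 + 0)) = (-10*sqrt(2)*(16 + 11*sqrt(2))/11)*(2*2) = -10*sqrt(2)*(16 + 11*sqrt(2))/11*4 = -40*sqrt(2)*(16 + 11*sqrt(2))/11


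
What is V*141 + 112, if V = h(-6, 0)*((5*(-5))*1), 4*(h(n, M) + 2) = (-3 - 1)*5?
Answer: 24787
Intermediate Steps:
h(n, M) = -7 (h(n, M) = -2 + ((-3 - 1)*5)/4 = -2 + (-4*5)/4 = -2 + (¼)*(-20) = -2 - 5 = -7)
V = 175 (V = -7*5*(-5) = -(-175) = -7*(-25) = 175)
V*141 + 112 = 175*141 + 112 = 24675 + 112 = 24787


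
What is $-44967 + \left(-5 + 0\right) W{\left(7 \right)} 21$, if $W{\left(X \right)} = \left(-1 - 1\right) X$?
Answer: $-43497$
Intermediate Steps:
$W{\left(X \right)} = - 2 X$
$-44967 + \left(-5 + 0\right) W{\left(7 \right)} 21 = -44967 + \left(-5 + 0\right) \left(\left(-2\right) 7\right) 21 = -44967 + \left(-5\right) \left(-14\right) 21 = -44967 + 70 \cdot 21 = -44967 + 1470 = -43497$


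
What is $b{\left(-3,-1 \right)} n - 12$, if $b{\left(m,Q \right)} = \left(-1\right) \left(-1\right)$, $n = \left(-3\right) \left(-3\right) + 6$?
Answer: $3$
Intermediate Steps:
$n = 15$ ($n = 9 + 6 = 15$)
$b{\left(m,Q \right)} = 1$
$b{\left(-3,-1 \right)} n - 12 = 1 \cdot 15 - 12 = 15 - 12 = 3$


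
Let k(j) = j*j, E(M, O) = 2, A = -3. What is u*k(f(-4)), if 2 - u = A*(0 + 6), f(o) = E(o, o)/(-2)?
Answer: 20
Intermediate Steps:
f(o) = -1 (f(o) = 2/(-2) = 2*(-½) = -1)
k(j) = j²
u = 20 (u = 2 - (-3)*(0 + 6) = 2 - (-3)*6 = 2 - 1*(-18) = 2 + 18 = 20)
u*k(f(-4)) = 20*(-1)² = 20*1 = 20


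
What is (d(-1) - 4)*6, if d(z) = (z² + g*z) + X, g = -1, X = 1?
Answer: -6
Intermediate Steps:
d(z) = 1 + z² - z (d(z) = (z² - z) + 1 = 1 + z² - z)
(d(-1) - 4)*6 = ((1 + (-1)² - 1*(-1)) - 4)*6 = ((1 + 1 + 1) - 4)*6 = (3 - 4)*6 = -1*6 = -6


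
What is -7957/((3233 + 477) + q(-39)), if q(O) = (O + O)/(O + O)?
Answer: -7957/3711 ≈ -2.1442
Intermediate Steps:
q(O) = 1 (q(O) = (2*O)/((2*O)) = (2*O)*(1/(2*O)) = 1)
-7957/((3233 + 477) + q(-39)) = -7957/((3233 + 477) + 1) = -7957/(3710 + 1) = -7957/3711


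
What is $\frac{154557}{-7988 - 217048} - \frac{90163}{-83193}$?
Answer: $\frac{825762263}{2080157772} \approx 0.39697$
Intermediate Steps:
$\frac{154557}{-7988 - 217048} - \frac{90163}{-83193} = \frac{154557}{-225036} - - \frac{90163}{83193} = 154557 \left(- \frac{1}{225036}\right) + \frac{90163}{83193} = - \frac{17173}{25004} + \frac{90163}{83193} = \frac{825762263}{2080157772}$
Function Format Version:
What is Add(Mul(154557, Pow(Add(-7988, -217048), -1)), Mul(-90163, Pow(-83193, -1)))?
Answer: Rational(825762263, 2080157772) ≈ 0.39697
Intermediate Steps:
Add(Mul(154557, Pow(Add(-7988, -217048), -1)), Mul(-90163, Pow(-83193, -1))) = Add(Mul(154557, Pow(-225036, -1)), Mul(-90163, Rational(-1, 83193))) = Add(Mul(154557, Rational(-1, 225036)), Rational(90163, 83193)) = Add(Rational(-17173, 25004), Rational(90163, 83193)) = Rational(825762263, 2080157772)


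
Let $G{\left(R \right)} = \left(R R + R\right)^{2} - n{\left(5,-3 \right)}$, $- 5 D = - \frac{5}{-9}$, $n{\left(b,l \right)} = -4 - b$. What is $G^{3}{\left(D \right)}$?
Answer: $\frac{206561320555897}{282429536481} \approx 731.37$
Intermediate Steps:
$D = - \frac{1}{9}$ ($D = - \frac{\left(-5\right) \frac{1}{-9}}{5} = - \frac{\left(-5\right) \left(- \frac{1}{9}\right)}{5} = \left(- \frac{1}{5}\right) \frac{5}{9} = - \frac{1}{9} \approx -0.11111$)
$G{\left(R \right)} = 9 + \left(R + R^{2}\right)^{2}$ ($G{\left(R \right)} = \left(R R + R\right)^{2} - \left(-4 - 5\right) = \left(R^{2} + R\right)^{2} - \left(-4 - 5\right) = \left(R + R^{2}\right)^{2} - -9 = \left(R + R^{2}\right)^{2} + 9 = 9 + \left(R + R^{2}\right)^{2}$)
$G^{3}{\left(D \right)} = \left(9 + \left(- \frac{1}{9}\right)^{2} \left(1 - \frac{1}{9}\right)^{2}\right)^{3} = \left(9 + \frac{\left(\frac{8}{9}\right)^{2}}{81}\right)^{3} = \left(9 + \frac{1}{81} \cdot \frac{64}{81}\right)^{3} = \left(9 + \frac{64}{6561}\right)^{3} = \left(\frac{59113}{6561}\right)^{3} = \frac{206561320555897}{282429536481}$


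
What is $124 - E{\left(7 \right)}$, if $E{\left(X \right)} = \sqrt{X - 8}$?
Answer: $124 - i \approx 124.0 - 1.0 i$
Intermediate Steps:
$E{\left(X \right)} = \sqrt{-8 + X}$ ($E{\left(X \right)} = \sqrt{X - 8} = \sqrt{-8 + X}$)
$124 - E{\left(7 \right)} = 124 - \sqrt{-8 + 7} = 124 - \sqrt{-1} = 124 - i$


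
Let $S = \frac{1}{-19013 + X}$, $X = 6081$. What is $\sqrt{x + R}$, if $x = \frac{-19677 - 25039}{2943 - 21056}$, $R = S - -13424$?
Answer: $\frac{\sqrt{184167917299390448207}}{117118658} \approx 115.87$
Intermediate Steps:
$S = - \frac{1}{12932}$ ($S = \frac{1}{-19013 + 6081} = \frac{1}{-12932} = - \frac{1}{12932} \approx -7.7328 \cdot 10^{-5}$)
$R = \frac{173599167}{12932}$ ($R = - \frac{1}{12932} - -13424 = - \frac{1}{12932} + 13424 = \frac{173599167}{12932} \approx 13424.0$)
$x = \frac{44716}{18113}$ ($x = - \frac{44716}{-18113} = \left(-44716\right) \left(- \frac{1}{18113}\right) = \frac{44716}{18113} \approx 2.4687$)
$\sqrt{x + R} = \sqrt{\frac{44716}{18113} + \frac{173599167}{12932}} = \sqrt{\frac{3144979979183}{234237316}} = \frac{\sqrt{184167917299390448207}}{117118658}$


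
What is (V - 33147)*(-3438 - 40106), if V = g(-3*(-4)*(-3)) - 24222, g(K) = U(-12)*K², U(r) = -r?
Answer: 1820879448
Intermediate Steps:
g(K) = 12*K² (g(K) = (-1*(-12))*K² = 12*K²)
V = -8670 (V = 12*(-3*(-4)*(-3))² - 24222 = 12*(12*(-3))² - 24222 = 12*(-36)² - 24222 = 12*1296 - 24222 = 15552 - 24222 = -8670)
(V - 33147)*(-3438 - 40106) = (-8670 - 33147)*(-3438 - 40106) = -41817*(-43544) = 1820879448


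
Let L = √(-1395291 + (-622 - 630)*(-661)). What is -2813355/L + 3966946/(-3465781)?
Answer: -3966946/3465781 + 2813355*I*√567719/567719 ≈ -1.1446 + 3733.9*I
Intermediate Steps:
L = I*√567719 (L = √(-1395291 - 1252*(-661)) = √(-1395291 + 827572) = √(-567719) = I*√567719 ≈ 753.47*I)
-2813355/L + 3966946/(-3465781) = -2813355*(-I*√567719/567719) + 3966946/(-3465781) = -(-2813355)*I*√567719/567719 + 3966946*(-1/3465781) = 2813355*I*√567719/567719 - 3966946/3465781 = -3966946/3465781 + 2813355*I*√567719/567719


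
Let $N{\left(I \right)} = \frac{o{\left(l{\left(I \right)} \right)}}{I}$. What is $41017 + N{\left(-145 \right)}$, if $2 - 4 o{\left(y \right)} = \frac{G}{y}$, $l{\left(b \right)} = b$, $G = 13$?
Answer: $\frac{3449529397}{84100} \approx 41017.0$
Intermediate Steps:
$o{\left(y \right)} = \frac{1}{2} - \frac{13}{4 y}$ ($o{\left(y \right)} = \frac{1}{2} - \frac{13 \frac{1}{y}}{4} = \frac{1}{2} - \frac{13}{4 y}$)
$N{\left(I \right)} = \frac{-13 + 2 I}{4 I^{2}}$ ($N{\left(I \right)} = \frac{\frac{1}{4} \frac{1}{I} \left(-13 + 2 I\right)}{I} = \frac{-13 + 2 I}{4 I^{2}}$)
$41017 + N{\left(-145 \right)} = 41017 + \frac{-13 + 2 \left(-145\right)}{4 \cdot 21025} = 41017 + \frac{1}{4} \cdot \frac{1}{21025} \left(-13 - 290\right) = 41017 + \frac{1}{4} \cdot \frac{1}{21025} \left(-303\right) = 41017 - \frac{303}{84100} = \frac{3449529397}{84100}$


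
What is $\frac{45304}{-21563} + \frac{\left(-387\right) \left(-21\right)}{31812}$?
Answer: $- \frac{421989449}{228654052} \approx -1.8455$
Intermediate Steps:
$\frac{45304}{-21563} + \frac{\left(-387\right) \left(-21\right)}{31812} = 45304 \left(- \frac{1}{21563}\right) + 8127 \cdot \frac{1}{31812} = - \frac{45304}{21563} + \frac{2709}{10604} = - \frac{421989449}{228654052}$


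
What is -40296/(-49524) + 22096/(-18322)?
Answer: -14832458/37807447 ≈ -0.39232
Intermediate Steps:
-40296/(-49524) + 22096/(-18322) = -40296*(-1/49524) + 22096*(-1/18322) = 3358/4127 - 11048/9161 = -14832458/37807447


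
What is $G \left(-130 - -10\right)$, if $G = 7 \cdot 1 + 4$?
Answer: $-1320$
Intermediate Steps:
$G = 11$ ($G = 7 + 4 = 11$)
$G \left(-130 - -10\right) = 11 \left(-130 - -10\right) = 11 \left(-130 + 10\right) = 11 \left(-120\right) = -1320$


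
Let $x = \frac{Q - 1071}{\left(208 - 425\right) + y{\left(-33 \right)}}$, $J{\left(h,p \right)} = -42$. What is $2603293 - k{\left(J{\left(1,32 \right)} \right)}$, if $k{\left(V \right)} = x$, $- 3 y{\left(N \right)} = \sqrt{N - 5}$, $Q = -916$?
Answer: $\frac{1103373221216}{423839} + \frac{5961 i \sqrt{38}}{423839} \approx 2.6033 \cdot 10^{6} + 0.086698 i$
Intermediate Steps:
$y{\left(N \right)} = - \frac{\sqrt{-5 + N}}{3}$ ($y{\left(N \right)} = - \frac{\sqrt{N - 5}}{3} = - \frac{\sqrt{-5 + N}}{3}$)
$x = - \frac{1987}{-217 - \frac{i \sqrt{38}}{3}}$ ($x = \frac{-916 - 1071}{\left(208 - 425\right) - \frac{\sqrt{-5 - 33}}{3}} = - \frac{1987}{\left(208 - 425\right) - \frac{\sqrt{-38}}{3}} = - \frac{1987}{-217 - \frac{i \sqrt{38}}{3}} \approx 9.1559 - 0.086698 i$)
$k{\left(V \right)} = \frac{3880611}{423839} - \frac{5961 i \sqrt{38}}{423839}$
$2603293 - k{\left(J{\left(1,32 \right)} \right)} = 2603293 - \left(\frac{3880611}{423839} - \frac{5961 i \sqrt{38}}{423839}\right) = \frac{1103373221216}{423839} + \frac{5961 i \sqrt{38}}{423839}$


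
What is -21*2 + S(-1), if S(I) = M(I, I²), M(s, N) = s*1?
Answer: -43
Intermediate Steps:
M(s, N) = s
S(I) = I
-21*2 + S(-1) = -21*2 - 1 = -42 - 1 = -43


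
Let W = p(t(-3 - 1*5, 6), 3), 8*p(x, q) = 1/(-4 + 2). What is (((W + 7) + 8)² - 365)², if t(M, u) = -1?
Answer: 1319069761/65536 ≈ 20127.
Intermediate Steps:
p(x, q) = -1/16 (p(x, q) = 1/(8*(-4 + 2)) = (⅛)/(-2) = (⅛)*(-½) = -1/16)
W = -1/16 ≈ -0.062500
(((W + 7) + 8)² - 365)² = (((-1/16 + 7) + 8)² - 365)² = ((111/16 + 8)² - 365)² = ((239/16)² - 365)² = (57121/256 - 365)² = (-36319/256)² = 1319069761/65536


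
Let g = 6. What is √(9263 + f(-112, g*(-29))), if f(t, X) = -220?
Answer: √9043 ≈ 95.095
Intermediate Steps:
√(9263 + f(-112, g*(-29))) = √(9263 - 220) = √9043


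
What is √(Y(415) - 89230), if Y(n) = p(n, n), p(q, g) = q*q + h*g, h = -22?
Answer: √73865 ≈ 271.78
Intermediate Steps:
p(q, g) = q² - 22*g (p(q, g) = q*q - 22*g = q² - 22*g)
Y(n) = n² - 22*n
√(Y(415) - 89230) = √(415*(-22 + 415) - 89230) = √(415*393 - 89230) = √(163095 - 89230) = √73865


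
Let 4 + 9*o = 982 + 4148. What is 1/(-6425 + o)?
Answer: -9/52699 ≈ -0.00017078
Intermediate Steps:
o = 5126/9 (o = -4/9 + (982 + 4148)/9 = -4/9 + (1/9)*5130 = -4/9 + 570 = 5126/9 ≈ 569.56)
1/(-6425 + o) = 1/(-6425 + 5126/9) = 1/(-52699/9) = -9/52699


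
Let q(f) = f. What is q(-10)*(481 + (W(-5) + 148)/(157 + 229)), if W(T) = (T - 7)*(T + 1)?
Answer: -929310/193 ≈ -4815.1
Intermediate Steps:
W(T) = (1 + T)*(-7 + T) (W(T) = (-7 + T)*(1 + T) = (1 + T)*(-7 + T))
q(-10)*(481 + (W(-5) + 148)/(157 + 229)) = -10*(481 + ((-7 + (-5)**2 - 6*(-5)) + 148)/(157 + 229)) = -10*(481 + ((-7 + 25 + 30) + 148)/386) = -10*(481 + (48 + 148)*(1/386)) = -10*(481 + 196*(1/386)) = -10*(481 + 98/193) = -10*92931/193 = -929310/193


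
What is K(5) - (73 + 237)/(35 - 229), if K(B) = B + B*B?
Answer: 3065/97 ≈ 31.598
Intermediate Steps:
K(B) = B + B²
K(5) - (73 + 237)/(35 - 229) = 5*(1 + 5) - (73 + 237)/(35 - 229) = 5*6 - 310/(-194) = 30 - 310*(-1)/194 = 30 - 1*(-155/97) = 30 + 155/97 = 3065/97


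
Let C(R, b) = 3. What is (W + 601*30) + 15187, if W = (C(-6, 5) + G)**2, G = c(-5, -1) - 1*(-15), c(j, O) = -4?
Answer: 33413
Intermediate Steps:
G = 11 (G = -4 - 1*(-15) = -4 + 15 = 11)
W = 196 (W = (3 + 11)**2 = 14**2 = 196)
(W + 601*30) + 15187 = (196 + 601*30) + 15187 = (196 + 18030) + 15187 = 18226 + 15187 = 33413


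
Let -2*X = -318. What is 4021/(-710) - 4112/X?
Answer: -3558859/112890 ≈ -31.525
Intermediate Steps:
X = 159 (X = -½*(-318) = 159)
4021/(-710) - 4112/X = 4021/(-710) - 4112/159 = 4021*(-1/710) - 4112*1/159 = -4021/710 - 4112/159 = -3558859/112890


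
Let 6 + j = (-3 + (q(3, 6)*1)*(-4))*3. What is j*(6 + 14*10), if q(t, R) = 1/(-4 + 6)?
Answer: -3066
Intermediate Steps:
q(t, R) = ½ (q(t, R) = 1/2 = ½)
j = -21 (j = -6 + (-3 + ((½)*1)*(-4))*3 = -6 + (-3 + (½)*(-4))*3 = -6 + (-3 - 2)*3 = -6 - 5*3 = -6 - 15 = -21)
j*(6 + 14*10) = -21*(6 + 14*10) = -21*(6 + 140) = -21*146 = -3066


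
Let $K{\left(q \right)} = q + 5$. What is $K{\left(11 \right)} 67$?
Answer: $1072$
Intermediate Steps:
$K{\left(q \right)} = 5 + q$
$K{\left(11 \right)} 67 = \left(5 + 11\right) 67 = 16 \cdot 67 = 1072$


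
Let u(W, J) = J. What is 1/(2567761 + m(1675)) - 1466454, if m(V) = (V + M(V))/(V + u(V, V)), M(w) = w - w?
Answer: -7531008245440/5135523 ≈ -1.4665e+6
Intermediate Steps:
M(w) = 0
m(V) = ½ (m(V) = (V + 0)/(V + V) = V/((2*V)) = V*(1/(2*V)) = ½)
1/(2567761 + m(1675)) - 1466454 = 1/(2567761 + ½) - 1466454 = 1/(5135523/2) - 1466454 = 2/5135523 - 1466454 = -7531008245440/5135523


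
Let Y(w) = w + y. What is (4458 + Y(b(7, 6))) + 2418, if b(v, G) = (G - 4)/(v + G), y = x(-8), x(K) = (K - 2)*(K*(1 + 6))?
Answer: 96670/13 ≈ 7436.2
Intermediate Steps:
x(K) = 7*K*(-2 + K) (x(K) = (-2 + K)*(K*7) = (-2 + K)*(7*K) = 7*K*(-2 + K))
y = 560 (y = 7*(-8)*(-2 - 8) = 7*(-8)*(-10) = 560)
b(v, G) = (-4 + G)/(G + v)
Y(w) = 560 + w (Y(w) = w + 560 = 560 + w)
(4458 + Y(b(7, 6))) + 2418 = (4458 + (560 + (-4 + 6)/(6 + 7))) + 2418 = (4458 + (560 + 2/13)) + 2418 = (4458 + 7282/13) + 2418 = 65236/13 + 2418 = 96670/13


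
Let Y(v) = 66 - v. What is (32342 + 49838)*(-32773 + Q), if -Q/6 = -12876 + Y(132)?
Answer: 3688156220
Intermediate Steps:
Q = 77652 (Q = -6*(-12876 + (66 - 1*132)) = -6*(-12876 + (66 - 132)) = -6*(-12876 - 66) = -6*(-12942) = 77652)
(32342 + 49838)*(-32773 + Q) = (32342 + 49838)*(-32773 + 77652) = 82180*44879 = 3688156220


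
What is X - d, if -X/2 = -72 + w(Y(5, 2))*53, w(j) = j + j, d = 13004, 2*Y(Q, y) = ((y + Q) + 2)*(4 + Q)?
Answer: -21446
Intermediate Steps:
Y(Q, y) = (4 + Q)*(2 + Q + y)/2 (Y(Q, y) = (((y + Q) + 2)*(4 + Q))/2 = (((Q + y) + 2)*(4 + Q))/2 = ((2 + Q + y)*(4 + Q))/2 = ((4 + Q)*(2 + Q + y))/2 = (4 + Q)*(2 + Q + y)/2)
w(j) = 2*j
X = -8442 (X = -2*(-72 + (2*(4 + (1/2)*5**2 + 2*2 + 3*5 + (1/2)*5*2))*53) = -2*(-72 + (2*(4 + (1/2)*25 + 4 + 15 + 5))*53) = -2*(-72 + (2*(4 + 25/2 + 4 + 15 + 5))*53) = -2*(-72 + (2*(81/2))*53) = -2*(-72 + 81*53) = -2*(-72 + 4293) = -2*4221 = -8442)
X - d = -8442 - 1*13004 = -8442 - 13004 = -21446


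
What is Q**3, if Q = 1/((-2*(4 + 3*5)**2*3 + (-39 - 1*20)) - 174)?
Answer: -1/13806727199 ≈ -7.2429e-11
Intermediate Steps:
Q = -1/2399 (Q = 1/((-2*(4 + 15)**2*3 + (-39 - 20)) - 174) = 1/((-2*19**2*3 - 59) - 174) = 1/((-2*361*3 - 59) - 174) = 1/((-722*3 - 59) - 174) = 1/((-2166 - 59) - 174) = 1/(-2225 - 174) = 1/(-2399) = -1/2399 ≈ -0.00041684)
Q**3 = (-1/2399)**3 = -1/13806727199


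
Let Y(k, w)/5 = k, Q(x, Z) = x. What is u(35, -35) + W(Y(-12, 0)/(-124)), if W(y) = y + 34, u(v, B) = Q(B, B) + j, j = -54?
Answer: -1690/31 ≈ -54.516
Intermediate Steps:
Y(k, w) = 5*k
u(v, B) = -54 + B (u(v, B) = B - 54 = -54 + B)
W(y) = 34 + y
u(35, -35) + W(Y(-12, 0)/(-124)) = (-54 - 35) + (34 + (5*(-12))/(-124)) = -89 + (34 - 60*(-1/124)) = -89 + (34 + 15/31) = -89 + 1069/31 = -1690/31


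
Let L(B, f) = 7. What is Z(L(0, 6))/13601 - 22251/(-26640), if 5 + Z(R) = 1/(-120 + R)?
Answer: 11394257641/13647787440 ≈ 0.83488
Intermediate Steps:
Z(R) = -5 + 1/(-120 + R)
Z(L(0, 6))/13601 - 22251/(-26640) = ((601 - 5*7)/(-120 + 7))/13601 - 22251/(-26640) = ((601 - 35)/(-113))*(1/13601) - 22251*(-1/26640) = -1/113*566*(1/13601) + 7417/8880 = -566/113*1/13601 + 7417/8880 = -566/1536913 + 7417/8880 = 11394257641/13647787440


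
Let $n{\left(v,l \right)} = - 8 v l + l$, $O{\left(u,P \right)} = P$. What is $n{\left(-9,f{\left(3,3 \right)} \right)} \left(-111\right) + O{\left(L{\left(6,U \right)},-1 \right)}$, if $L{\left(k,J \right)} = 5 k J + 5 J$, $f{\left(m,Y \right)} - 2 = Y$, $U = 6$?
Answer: $-40516$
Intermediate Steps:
$f{\left(m,Y \right)} = 2 + Y$
$L{\left(k,J \right)} = 5 J + 5 J k$ ($L{\left(k,J \right)} = 5 J k + 5 J = 5 J + 5 J k$)
$n{\left(v,l \right)} = l - 8 l v$ ($n{\left(v,l \right)} = - 8 l v + l = l - 8 l v$)
$n{\left(-9,f{\left(3,3 \right)} \right)} \left(-111\right) + O{\left(L{\left(6,U \right)},-1 \right)} = \left(2 + 3\right) \left(1 - -72\right) \left(-111\right) - 1 = 5 \left(1 + 72\right) \left(-111\right) - 1 = 5 \cdot 73 \left(-111\right) - 1 = 365 \left(-111\right) - 1 = -40515 - 1 = -40516$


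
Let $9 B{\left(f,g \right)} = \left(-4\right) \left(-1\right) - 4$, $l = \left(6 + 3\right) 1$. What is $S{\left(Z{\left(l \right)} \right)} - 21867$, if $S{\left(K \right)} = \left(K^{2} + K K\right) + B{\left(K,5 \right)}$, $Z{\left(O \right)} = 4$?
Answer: $-21835$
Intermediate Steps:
$l = 9$ ($l = 9 \cdot 1 = 9$)
$B{\left(f,g \right)} = 0$ ($B{\left(f,g \right)} = \frac{\left(-4\right) \left(-1\right) - 4}{9} = \frac{4 - 4}{9} = \frac{1}{9} \cdot 0 = 0$)
$S{\left(K \right)} = 2 K^{2}$ ($S{\left(K \right)} = \left(K^{2} + K K\right) + 0 = \left(K^{2} + K^{2}\right) + 0 = 2 K^{2} + 0 = 2 K^{2}$)
$S{\left(Z{\left(l \right)} \right)} - 21867 = 2 \cdot 4^{2} - 21867 = 2 \cdot 16 - 21867 = 32 - 21867 = -21835$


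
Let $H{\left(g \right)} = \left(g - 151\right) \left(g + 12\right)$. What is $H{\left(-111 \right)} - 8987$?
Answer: $16951$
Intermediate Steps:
$H{\left(g \right)} = \left(-151 + g\right) \left(12 + g\right)$
$H{\left(-111 \right)} - 8987 = \left(-1812 + \left(-111\right)^{2} - -15429\right) - 8987 = \left(-1812 + 12321 + 15429\right) - 8987 = 25938 - 8987 = 16951$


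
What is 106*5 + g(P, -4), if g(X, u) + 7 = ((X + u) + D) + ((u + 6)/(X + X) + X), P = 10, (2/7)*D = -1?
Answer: 2678/5 ≈ 535.60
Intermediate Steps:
D = -7/2 (D = (7/2)*(-1) = -7/2 ≈ -3.5000)
g(X, u) = -21/2 + u + 2*X + (6 + u)/(2*X) (g(X, u) = -7 + (((X + u) - 7/2) + ((u + 6)/(X + X) + X)) = -7 + ((-7/2 + X + u) + ((6 + u)/((2*X)) + X)) = -7 + ((-7/2 + X + u) + ((6 + u)*(1/(2*X)) + X)) = -7 + ((-7/2 + X + u) + ((6 + u)/(2*X) + X)) = -7 + ((-7/2 + X + u) + (X + (6 + u)/(2*X))) = -7 + (-7/2 + u + 2*X + (6 + u)/(2*X)) = -21/2 + u + 2*X + (6 + u)/(2*X))
106*5 + g(P, -4) = 106*5 + (½)*(6 - 4 + 10*(-21 + 2*(-4) + 4*10))/10 = 530 + (½)*(⅒)*(6 - 4 + 10*(-21 - 8 + 40)) = 530 + (½)*(⅒)*(6 - 4 + 10*11) = 530 + (½)*(⅒)*(6 - 4 + 110) = 530 + (½)*(⅒)*112 = 530 + 28/5 = 2678/5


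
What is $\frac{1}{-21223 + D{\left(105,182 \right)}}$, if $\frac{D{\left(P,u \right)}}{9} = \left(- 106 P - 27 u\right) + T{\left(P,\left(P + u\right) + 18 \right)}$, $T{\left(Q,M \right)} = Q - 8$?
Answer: $- \frac{1}{164746} \approx -6.07 \cdot 10^{-6}$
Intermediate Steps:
$T{\left(Q,M \right)} = -8 + Q$ ($T{\left(Q,M \right)} = Q - 8 = -8 + Q$)
$D{\left(P,u \right)} = -72 - 945 P - 243 u$ ($D{\left(P,u \right)} = 9 \left(\left(- 106 P - 27 u\right) + \left(-8 + P\right)\right) = 9 \left(-8 - 105 P - 27 u\right) = -72 - 945 P - 243 u$)
$\frac{1}{-21223 + D{\left(105,182 \right)}} = \frac{1}{-21223 - 143523} = \frac{1}{-164746} = - \frac{1}{164746}$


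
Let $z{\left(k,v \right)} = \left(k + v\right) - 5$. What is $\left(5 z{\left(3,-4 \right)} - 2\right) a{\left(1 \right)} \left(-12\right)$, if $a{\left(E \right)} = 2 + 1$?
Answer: $1152$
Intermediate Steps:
$z{\left(k,v \right)} = -5 + k + v$
$a{\left(E \right)} = 3$
$\left(5 z{\left(3,-4 \right)} - 2\right) a{\left(1 \right)} \left(-12\right) = \left(5 \left(-5 + 3 - 4\right) - 2\right) 3 \left(-12\right) = \left(5 \left(-6\right) - 2\right) 3 \left(-12\right) = \left(-30 - 2\right) 3 \left(-12\right) = \left(-32\right) 3 \left(-12\right) = \left(-96\right) \left(-12\right) = 1152$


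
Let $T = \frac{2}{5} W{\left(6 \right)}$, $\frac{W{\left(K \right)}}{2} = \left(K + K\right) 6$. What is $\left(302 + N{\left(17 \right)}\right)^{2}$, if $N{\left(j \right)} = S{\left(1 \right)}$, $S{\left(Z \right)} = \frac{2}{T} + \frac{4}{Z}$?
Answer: $\frac{1942076761}{20736} \approx 93657.0$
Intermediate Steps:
$W{\left(K \right)} = 24 K$ ($W{\left(K \right)} = 2 \left(K + K\right) 6 = 2 \cdot 2 K 6 = 2 \cdot 12 K = 24 K$)
$T = \frac{288}{5}$ ($T = \frac{2}{5} \cdot 24 \cdot 6 = 2 \cdot \frac{1}{5} \cdot 144 = \frac{2}{5} \cdot 144 = \frac{288}{5} \approx 57.6$)
$S{\left(Z \right)} = \frac{5}{144} + \frac{4}{Z}$ ($S{\left(Z \right)} = \frac{2}{\frac{288}{5}} + \frac{4}{Z} = 2 \cdot \frac{5}{288} + \frac{4}{Z} = \frac{5}{144} + \frac{4}{Z}$)
$N{\left(j \right)} = \frac{581}{144}$ ($N{\left(j \right)} = \frac{5}{144} + \frac{4}{1} = \frac{5}{144} + 4 \cdot 1 = \frac{5}{144} + 4 = \frac{581}{144}$)
$\left(302 + N{\left(17 \right)}\right)^{2} = \left(302 + \frac{581}{144}\right)^{2} = \left(\frac{44069}{144}\right)^{2} = \frac{1942076761}{20736}$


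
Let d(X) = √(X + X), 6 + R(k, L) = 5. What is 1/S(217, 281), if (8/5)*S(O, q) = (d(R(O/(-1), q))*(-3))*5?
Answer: 4*I*√2/75 ≈ 0.075425*I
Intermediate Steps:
R(k, L) = -1 (R(k, L) = -6 + 5 = -1)
d(X) = √2*√X (d(X) = √(2*X) = √2*√X)
S(O, q) = -75*I*√2/8 (S(O, q) = 5*(((√2*√(-1))*(-3))*5)/8 = 5*(((√2*I)*(-3))*5)/8 = 5*(((I*√2)*(-3))*5)/8 = 5*(-3*I*√2*5)/8 = 5*(-15*I*√2)/8 = -75*I*√2/8)
1/S(217, 281) = 1/(-75*I*√2/8) = 4*I*√2/75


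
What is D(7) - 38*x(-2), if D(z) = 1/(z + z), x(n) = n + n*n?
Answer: -1063/14 ≈ -75.929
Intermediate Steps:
x(n) = n + n**2
D(z) = 1/(2*z)
D(7) - 38*x(-2) = (1/2)/7 - (-76)*(1 - 2) = (1/2)*(1/7) - (-76)*(-1) = 1/14 - 38*2 = 1/14 - 76 = -1063/14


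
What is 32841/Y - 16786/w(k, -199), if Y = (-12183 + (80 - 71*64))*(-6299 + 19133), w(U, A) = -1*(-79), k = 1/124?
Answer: -398476797163/1875351138 ≈ -212.48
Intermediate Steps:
k = 1/124 ≈ 0.0080645
w(U, A) = 79
Y = -213647598 (Y = (-12183 + (80 - 4544))*12834 = (-12183 - 4464)*12834 = -16647*12834 = -213647598)
32841/Y - 16786/w(k, -199) = 32841/(-213647598) - 16786/79 = 32841*(-1/213647598) - 16786*1/79 = -3649/23738622 - 16786/79 = -398476797163/1875351138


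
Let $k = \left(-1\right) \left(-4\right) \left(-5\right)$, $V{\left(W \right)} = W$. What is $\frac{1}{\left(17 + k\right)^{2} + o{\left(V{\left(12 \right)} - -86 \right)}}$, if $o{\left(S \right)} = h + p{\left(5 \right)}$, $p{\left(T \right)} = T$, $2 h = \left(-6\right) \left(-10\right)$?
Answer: $\frac{1}{44} \approx 0.022727$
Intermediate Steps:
$h = 30$ ($h = \frac{\left(-6\right) \left(-10\right)}{2} = \frac{1}{2} \cdot 60 = 30$)
$k = -20$ ($k = 4 \left(-5\right) = -20$)
$o{\left(S \right)} = 35$ ($o{\left(S \right)} = 30 + 5 = 35$)
$\frac{1}{\left(17 + k\right)^{2} + o{\left(V{\left(12 \right)} - -86 \right)}} = \frac{1}{\left(17 - 20\right)^{2} + 35} = \frac{1}{\left(-3\right)^{2} + 35} = \frac{1}{9 + 35} = \frac{1}{44}$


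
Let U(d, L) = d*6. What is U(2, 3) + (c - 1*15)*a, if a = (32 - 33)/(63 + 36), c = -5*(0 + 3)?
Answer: 406/33 ≈ 12.303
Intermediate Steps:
U(d, L) = 6*d
c = -15 (c = -5*3 = -15)
a = -1/99 ≈ -0.010101
U(2, 3) + (c - 1*15)*a = 6*2 + (-15 - 1*15)*(-1/99) = 12 + (-15 - 15)*(-1/99) = 12 - 30*(-1/99) = 12 + 10/33 = 406/33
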